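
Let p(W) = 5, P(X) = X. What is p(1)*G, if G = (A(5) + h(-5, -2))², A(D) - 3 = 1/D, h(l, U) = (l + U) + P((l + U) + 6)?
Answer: 576/5 ≈ 115.20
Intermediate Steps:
h(l, U) = 6 + 2*U + 2*l (h(l, U) = (l + U) + ((l + U) + 6) = (U + l) + ((U + l) + 6) = (U + l) + (6 + U + l) = 6 + 2*U + 2*l)
A(D) = 3 + 1/D
G = 576/25 (G = ((3 + 1/5) + (6 + 2*(-2) + 2*(-5)))² = ((3 + ⅕) + (6 - 4 - 10))² = (16/5 - 8)² = (-24/5)² = 576/25 ≈ 23.040)
p(1)*G = 5*(576/25) = 576/5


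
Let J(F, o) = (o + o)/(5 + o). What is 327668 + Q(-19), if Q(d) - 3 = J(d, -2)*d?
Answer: 983089/3 ≈ 3.2770e+5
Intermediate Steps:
J(F, o) = 2*o/(5 + o) (J(F, o) = (2*o)/(5 + o) = 2*o/(5 + o))
Q(d) = 3 - 4*d/3 (Q(d) = 3 + (2*(-2)/(5 - 2))*d = 3 + (2*(-2)/3)*d = 3 + (2*(-2)*(⅓))*d = 3 - 4*d/3)
327668 + Q(-19) = 327668 + (3 - 4/3*(-19)) = 327668 + (3 + 76/3) = 327668 + 85/3 = 983089/3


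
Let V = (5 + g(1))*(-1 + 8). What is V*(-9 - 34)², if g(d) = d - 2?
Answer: 51772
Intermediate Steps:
g(d) = -2 + d
V = 28 (V = (5 + (-2 + 1))*(-1 + 8) = (5 - 1)*7 = 4*7 = 28)
V*(-9 - 34)² = 28*(-9 - 34)² = 28*(-43)² = 28*1849 = 51772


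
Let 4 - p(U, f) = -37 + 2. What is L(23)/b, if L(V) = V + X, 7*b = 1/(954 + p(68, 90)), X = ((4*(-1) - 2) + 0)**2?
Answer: 410109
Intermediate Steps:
p(U, f) = 39 (p(U, f) = 4 - (-37 + 2) = 4 - 1*(-35) = 4 + 35 = 39)
X = 36 (X = ((-4 - 2) + 0)**2 = (-6 + 0)**2 = (-6)**2 = 36)
b = 1/6951 (b = 1/(7*(954 + 39)) = (1/7)/993 = (1/7)*(1/993) = 1/6951 ≈ 0.00014386)
L(V) = 36 + V (L(V) = V + 36 = 36 + V)
L(23)/b = (36 + 23)/(1/6951) = 59*6951 = 410109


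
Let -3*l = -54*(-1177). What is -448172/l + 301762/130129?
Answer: 32356651960/1378456497 ≈ 23.473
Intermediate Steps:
l = -21186 (l = -(-18)*(-1177) = -⅓*63558 = -21186)
-448172/l + 301762/130129 = -448172/(-21186) + 301762/130129 = -448172*(-1/21186) + 301762*(1/130129) = 224086/10593 + 301762/130129 = 32356651960/1378456497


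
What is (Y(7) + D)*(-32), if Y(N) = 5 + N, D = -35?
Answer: 736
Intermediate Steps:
(Y(7) + D)*(-32) = ((5 + 7) - 35)*(-32) = (12 - 35)*(-32) = -23*(-32) = 736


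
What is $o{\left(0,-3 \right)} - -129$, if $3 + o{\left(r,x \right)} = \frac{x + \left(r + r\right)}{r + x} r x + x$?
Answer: $123$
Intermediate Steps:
$o{\left(r,x \right)} = -3 + x + \frac{r x \left(x + 2 r\right)}{r + x}$ ($o{\left(r,x \right)} = -3 + \left(\frac{x + \left(r + r\right)}{r + x} r x + x\right) = -3 + \left(\frac{x + 2 r}{r + x} r x + x\right) = -3 + \left(\frac{r \left(x + 2 r\right)}{r + x} x + x\right) = -3 + \left(\frac{r x \left(x + 2 r\right)}{r + x} + x\right) = -3 + \left(x + \frac{r x \left(x + 2 r\right)}{r + x}\right) = -3 + x + \frac{r x \left(x + 2 r\right)}{r + x}$)
$o{\left(0,-3 \right)} - -129 = \frac{\left(-3\right)^{2} - 0 - -9 + 0 \left(-3\right) + 0 \left(-3\right)^{2} + 2 \left(-3\right) 0^{2}}{0 - 3} - -129 = \frac{9 + 0 + 9 + 0 + 0 \cdot 9 + 2 \left(-3\right) 0}{-3} + 129 = - \frac{9 + 0 + 9 + 0 + 0 + 0}{3} + 129 = \left(- \frac{1}{3}\right) 18 + 129 = -6 + 129 = 123$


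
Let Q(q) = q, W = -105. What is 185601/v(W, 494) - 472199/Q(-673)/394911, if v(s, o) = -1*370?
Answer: -49327950178273/98336788110 ≈ -501.62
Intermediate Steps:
v(s, o) = -370
185601/v(W, 494) - 472199/Q(-673)/394911 = 185601/(-370) - 472199/(-673)/394911 = 185601*(-1/370) - 472199*(-1/673)*(1/394911) = -185601/370 + (472199/673)*(1/394911) = -185601/370 + 472199/265775103 = -49327950178273/98336788110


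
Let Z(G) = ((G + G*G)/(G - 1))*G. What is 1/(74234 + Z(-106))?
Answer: 107/9122818 ≈ 1.1729e-5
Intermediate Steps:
Z(G) = G*(G + G²)/(-1 + G) (Z(G) = ((G + G²)/(-1 + G))*G = G*(G + G²)/(-1 + G))
1/(74234 + Z(-106)) = 1/(74234 + (-106)²*(1 - 106)/(-1 - 106)) = 1/(74234 + 11236*(-105)/(-107)) = 1/(74234 + 11236*(-1/107)*(-105)) = 1/(74234 + 1179780/107) = 1/(9122818/107) = 107/9122818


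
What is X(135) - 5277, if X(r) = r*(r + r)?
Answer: 31173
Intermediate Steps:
X(r) = 2*r² (X(r) = r*(2*r) = 2*r²)
X(135) - 5277 = 2*135² - 5277 = 2*18225 - 5277 = 36450 - 5277 = 31173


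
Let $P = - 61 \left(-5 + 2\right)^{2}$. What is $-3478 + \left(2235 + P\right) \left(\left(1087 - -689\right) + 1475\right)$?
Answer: $5477708$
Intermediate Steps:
$P = -549$ ($P = - 61 \left(-3\right)^{2} = \left(-61\right) 9 = -549$)
$-3478 + \left(2235 + P\right) \left(\left(1087 - -689\right) + 1475\right) = -3478 + \left(2235 - 549\right) \left(\left(1087 - -689\right) + 1475\right) = -3478 + 1686 \left(\left(1087 + 689\right) + 1475\right) = -3478 + 1686 \left(1776 + 1475\right) = -3478 + 1686 \cdot 3251 = -3478 + 5481186 = 5477708$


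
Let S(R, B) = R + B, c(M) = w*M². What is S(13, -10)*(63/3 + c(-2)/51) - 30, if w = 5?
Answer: 581/17 ≈ 34.176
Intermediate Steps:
c(M) = 5*M²
S(R, B) = B + R
S(13, -10)*(63/3 + c(-2)/51) - 30 = (-10 + 13)*(63/3 + (5*(-2)²)/51) - 30 = 3*(63*(⅓) + (5*4)*(1/51)) - 30 = 3*(21 + 20*(1/51)) - 30 = 3*(21 + 20/51) - 30 = 3*(1091/51) - 30 = 1091/17 - 30 = 581/17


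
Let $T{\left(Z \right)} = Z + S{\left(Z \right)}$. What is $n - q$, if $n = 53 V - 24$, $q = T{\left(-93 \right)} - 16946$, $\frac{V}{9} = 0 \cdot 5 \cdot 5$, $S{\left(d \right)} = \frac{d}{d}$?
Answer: $17014$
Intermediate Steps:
$S{\left(d \right)} = 1$
$V = 0$ ($V = 9 \cdot 0 \cdot 5 \cdot 5 = 9 \cdot 0 \cdot 5 = 9 \cdot 0 = 0$)
$T{\left(Z \right)} = 1 + Z$ ($T{\left(Z \right)} = Z + 1 = 1 + Z$)
$q = -17038$ ($q = \left(1 - 93\right) - 16946 = -92 - 16946 = -17038$)
$n = -24$ ($n = 53 \cdot 0 - 24 = 0 - 24 = -24$)
$n - q = -24 - -17038 = -24 + 17038 = 17014$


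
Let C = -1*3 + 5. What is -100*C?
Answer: -200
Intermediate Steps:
C = 2 (C = -3 + 5 = 2)
-100*C = -100*2 = -200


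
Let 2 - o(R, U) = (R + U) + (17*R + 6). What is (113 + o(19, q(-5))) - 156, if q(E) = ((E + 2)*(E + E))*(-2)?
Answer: -329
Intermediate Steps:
q(E) = -4*E*(2 + E) (q(E) = ((2 + E)*(2*E))*(-2) = (2*E*(2 + E))*(-2) = -4*E*(2 + E))
o(R, U) = -4 - U - 18*R (o(R, U) = 2 - ((R + U) + (17*R + 6)) = 2 - ((R + U) + (6 + 17*R)) = 2 - (6 + U + 18*R) = 2 + (-6 - U - 18*R) = -4 - U - 18*R)
(113 + o(19, q(-5))) - 156 = (113 + (-4 - (-4)*(-5)*(2 - 5) - 18*19)) - 156 = (113 + (-4 - (-4)*(-5)*(-3) - 342)) - 156 = (113 + (-4 - 1*(-60) - 342)) - 156 = (113 + (-4 + 60 - 342)) - 156 = (113 - 286) - 156 = -173 - 156 = -329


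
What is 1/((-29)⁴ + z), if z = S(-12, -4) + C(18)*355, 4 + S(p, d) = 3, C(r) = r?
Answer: 1/713670 ≈ 1.4012e-6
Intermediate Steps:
S(p, d) = -1 (S(p, d) = -4 + 3 = -1)
z = 6389 (z = -1 + 18*355 = -1 + 6390 = 6389)
1/((-29)⁴ + z) = 1/((-29)⁴ + 6389) = 1/(707281 + 6389) = 1/713670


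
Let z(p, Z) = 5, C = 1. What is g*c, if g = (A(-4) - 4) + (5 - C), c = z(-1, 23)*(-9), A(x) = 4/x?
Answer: 45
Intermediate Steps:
c = -45 (c = 5*(-9) = -45)
g = -1 (g = (4/(-4) - 4) + (5 - 1*1) = (4*(-1/4) - 4) + (5 - 1) = (-1 - 4) + 4 = -5 + 4 = -1)
g*c = -1*(-45) = 45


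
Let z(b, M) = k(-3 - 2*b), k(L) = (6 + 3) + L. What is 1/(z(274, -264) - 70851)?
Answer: -1/71393 ≈ -1.4007e-5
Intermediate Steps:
k(L) = 9 + L
z(b, M) = 6 - 2*b (z(b, M) = 9 + (-3 - 2*b) = 6 - 2*b)
1/(z(274, -264) - 70851) = 1/((6 - 2*274) - 70851) = 1/((6 - 548) - 70851) = 1/(-542 - 70851) = 1/(-71393) = -1/71393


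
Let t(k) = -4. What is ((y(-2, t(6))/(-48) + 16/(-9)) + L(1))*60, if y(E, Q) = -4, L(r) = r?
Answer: -125/3 ≈ -41.667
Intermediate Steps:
((y(-2, t(6))/(-48) + 16/(-9)) + L(1))*60 = ((-4/(-48) + 16/(-9)) + 1)*60 = ((-4*(-1/48) + 16*(-1/9)) + 1)*60 = ((1/12 - 16/9) + 1)*60 = (-61/36 + 1)*60 = -25/36*60 = -125/3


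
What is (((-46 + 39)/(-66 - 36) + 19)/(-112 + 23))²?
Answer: 3783025/82410084 ≈ 0.045905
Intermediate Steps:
(((-46 + 39)/(-66 - 36) + 19)/(-112 + 23))² = ((-7/(-102) + 19)/(-89))² = ((-7*(-1/102) + 19)*(-1/89))² = ((7/102 + 19)*(-1/89))² = ((1945/102)*(-1/89))² = (-1945/9078)² = 3783025/82410084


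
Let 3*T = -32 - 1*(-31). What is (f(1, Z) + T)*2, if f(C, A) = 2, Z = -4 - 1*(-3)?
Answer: 10/3 ≈ 3.3333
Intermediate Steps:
Z = -1 (Z = -4 + 3 = -1)
T = -1/3 (T = (-32 - 1*(-31))/3 = (-32 + 31)/3 = (1/3)*(-1) = -1/3 ≈ -0.33333)
(f(1, Z) + T)*2 = (2 - 1/3)*2 = (5/3)*2 = 10/3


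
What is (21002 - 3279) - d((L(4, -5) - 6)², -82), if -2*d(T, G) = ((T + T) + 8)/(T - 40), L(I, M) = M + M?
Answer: 957107/54 ≈ 17724.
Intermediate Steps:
L(I, M) = 2*M
d(T, G) = -(8 + 2*T)/(2*(-40 + T)) (d(T, G) = -((T + T) + 8)/(2*(T - 40)) = -(2*T + 8)/(2*(-40 + T)) = -(8 + 2*T)/(2*(-40 + T)))
(21002 - 3279) - d((L(4, -5) - 6)², -82) = (21002 - 3279) - (-4 - (2*(-5) - 6)²)/(-40 + (2*(-5) - 6)²) = 17723 - (-4 - (-10 - 6)²)/(-40 + (-10 - 6)²) = 17723 - (-4 - 1*(-16)²)/(-40 + (-16)²) = 17723 - (-4 - 1*256)/(-40 + 256) = 17723 - (-4 - 256)/216 = 17723 - (-260)/216 = 17723 - 1*(-65/54) = 17723 + 65/54 = 957107/54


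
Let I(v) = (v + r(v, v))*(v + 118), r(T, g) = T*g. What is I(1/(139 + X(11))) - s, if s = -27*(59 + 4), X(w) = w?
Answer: 5743547851/3375000 ≈ 1701.8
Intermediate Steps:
I(v) = (118 + v)*(v + v²) (I(v) = (v + v*v)*(v + 118) = (v + v²)*(118 + v) = (118 + v)*(v + v²))
s = -1701 (s = -27*63 = -1701)
I(1/(139 + X(11))) - s = (118 + (1/(139 + 11))² + 119/(139 + 11))/(139 + 11) - 1*(-1701) = (118 + (1/150)² + 119/150)/150 + 1701 = (118 + (1/150)² + 119*(1/150))/150 + 1701 = (118 + 1/22500 + 119/150)/150 + 1701 = (1/150)*(2672851/22500) + 1701 = 2672851/3375000 + 1701 = 5743547851/3375000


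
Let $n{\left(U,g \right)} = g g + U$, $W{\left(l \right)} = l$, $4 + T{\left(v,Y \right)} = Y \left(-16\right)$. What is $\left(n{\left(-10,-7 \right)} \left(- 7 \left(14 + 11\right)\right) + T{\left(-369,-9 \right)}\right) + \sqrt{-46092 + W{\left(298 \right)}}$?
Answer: $-6685 + i \sqrt{45794} \approx -6685.0 + 214.0 i$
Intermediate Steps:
$T{\left(v,Y \right)} = -4 - 16 Y$ ($T{\left(v,Y \right)} = -4 + Y \left(-16\right) = -4 - 16 Y$)
$n{\left(U,g \right)} = U + g^{2}$ ($n{\left(U,g \right)} = g^{2} + U = U + g^{2}$)
$\left(n{\left(-10,-7 \right)} \left(- 7 \left(14 + 11\right)\right) + T{\left(-369,-9 \right)}\right) + \sqrt{-46092 + W{\left(298 \right)}} = \left(\left(-10 + \left(-7\right)^{2}\right) \left(- 7 \left(14 + 11\right)\right) - -140\right) + \sqrt{-46092 + 298} = \left(\left(-10 + 49\right) \left(\left(-7\right) 25\right) + \left(-4 + 144\right)\right) + \sqrt{-45794} = \left(39 \left(-175\right) + 140\right) + i \sqrt{45794} = \left(-6825 + 140\right) + i \sqrt{45794} = -6685 + i \sqrt{45794}$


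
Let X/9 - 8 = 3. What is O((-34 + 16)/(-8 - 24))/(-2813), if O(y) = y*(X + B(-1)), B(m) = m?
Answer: -441/22504 ≈ -0.019597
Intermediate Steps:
X = 99 (X = 72 + 9*3 = 72 + 27 = 99)
O(y) = 98*y (O(y) = y*(99 - 1) = y*98 = 98*y)
O((-34 + 16)/(-8 - 24))/(-2813) = (98*((-34 + 16)/(-8 - 24)))/(-2813) = (98*(-18/(-32)))*(-1/2813) = (98*(-18*(-1/32)))*(-1/2813) = (98*(9/16))*(-1/2813) = (441/8)*(-1/2813) = -441/22504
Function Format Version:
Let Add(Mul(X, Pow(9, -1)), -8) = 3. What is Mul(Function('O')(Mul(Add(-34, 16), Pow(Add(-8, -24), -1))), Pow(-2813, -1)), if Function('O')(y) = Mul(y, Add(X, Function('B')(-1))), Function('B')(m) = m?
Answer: Rational(-441, 22504) ≈ -0.019597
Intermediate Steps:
X = 99 (X = Add(72, Mul(9, 3)) = Add(72, 27) = 99)
Function('O')(y) = Mul(98, y) (Function('O')(y) = Mul(y, Add(99, -1)) = Mul(y, 98) = Mul(98, y))
Mul(Function('O')(Mul(Add(-34, 16), Pow(Add(-8, -24), -1))), Pow(-2813, -1)) = Mul(Mul(98, Mul(Add(-34, 16), Pow(Add(-8, -24), -1))), Pow(-2813, -1)) = Mul(Mul(98, Mul(-18, Pow(-32, -1))), Rational(-1, 2813)) = Mul(Mul(98, Mul(-18, Rational(-1, 32))), Rational(-1, 2813)) = Mul(Mul(98, Rational(9, 16)), Rational(-1, 2813)) = Mul(Rational(441, 8), Rational(-1, 2813)) = Rational(-441, 22504)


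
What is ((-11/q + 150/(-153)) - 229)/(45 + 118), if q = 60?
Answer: -234767/166260 ≈ -1.4120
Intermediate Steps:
((-11/q + 150/(-153)) - 229)/(45 + 118) = ((-11/60 + 150/(-153)) - 229)/(45 + 118) = ((-11*1/60 + 150*(-1/153)) - 229)/163 = ((-11/60 - 50/51) - 229)*(1/163) = (-1187/1020 - 229)*(1/163) = -234767/1020*1/163 = -234767/166260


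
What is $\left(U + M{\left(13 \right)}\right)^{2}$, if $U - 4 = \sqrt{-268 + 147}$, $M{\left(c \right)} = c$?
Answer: $168 + 374 i \approx 168.0 + 374.0 i$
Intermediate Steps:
$U = 4 + 11 i$ ($U = 4 + \sqrt{-268 + 147} = 4 + \sqrt{-121} = 4 + 11 i \approx 4.0 + 11.0 i$)
$\left(U + M{\left(13 \right)}\right)^{2} = \left(\left(4 + 11 i\right) + 13\right)^{2} = \left(17 + 11 i\right)^{2}$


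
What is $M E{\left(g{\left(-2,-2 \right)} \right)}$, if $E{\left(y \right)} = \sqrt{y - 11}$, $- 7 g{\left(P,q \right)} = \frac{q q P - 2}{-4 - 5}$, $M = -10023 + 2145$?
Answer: $- \frac{2626 i \sqrt{4921}}{7} \approx - 26316.0 i$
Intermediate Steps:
$M = -7878$
$g{\left(P,q \right)} = - \frac{2}{63} + \frac{P q^{2}}{63}$ ($g{\left(P,q \right)} = - \frac{\left(q q P - 2\right) \frac{1}{-4 - 5}}{7} = - \frac{\left(q^{2} P - 2\right) \frac{1}{-9}}{7} = - \frac{\left(P q^{2} - 2\right) \left(- \frac{1}{9}\right)}{7} = - \frac{\left(-2 + P q^{2}\right) \left(- \frac{1}{9}\right)}{7} = - \frac{\frac{2}{9} - \frac{P q^{2}}{9}}{7} = - \frac{2}{63} + \frac{P q^{2}}{63}$)
$E{\left(y \right)} = \sqrt{-11 + y}$
$M E{\left(g{\left(-2,-2 \right)} \right)} = - 7878 \sqrt{-11 + \left(- \frac{2}{63} + \frac{1}{63} \left(-2\right) \left(-2\right)^{2}\right)} = - 7878 \sqrt{-11 + \left(- \frac{2}{63} + \frac{1}{63} \left(-2\right) 4\right)} = - 7878 \sqrt{-11 - \frac{10}{63}} = - 7878 \sqrt{- \frac{703}{63}} = - 7878 \frac{i \sqrt{4921}}{21} = - \frac{2626 i \sqrt{4921}}{7}$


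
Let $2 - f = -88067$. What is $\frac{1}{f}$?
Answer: $\frac{1}{88069} \approx 1.1355 \cdot 10^{-5}$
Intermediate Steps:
$f = 88069$ ($f = 2 - -88067 = 2 + 88067 = 88069$)
$\frac{1}{f} = \frac{1}{88069}$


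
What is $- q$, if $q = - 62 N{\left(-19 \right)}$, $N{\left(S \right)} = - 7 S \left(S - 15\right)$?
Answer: $-280364$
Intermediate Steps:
$N{\left(S \right)} = - 7 S \left(-15 + S\right)$
$q = 280364$ ($q = - 62 \cdot 7 \left(-19\right) \left(15 - -19\right) = - 62 \cdot 7 \left(-19\right) \left(15 + 19\right) = - 62 \cdot 7 \left(-19\right) 34 = \left(-62\right) \left(-4522\right) = 280364$)
$- q = \left(-1\right) 280364 = -280364$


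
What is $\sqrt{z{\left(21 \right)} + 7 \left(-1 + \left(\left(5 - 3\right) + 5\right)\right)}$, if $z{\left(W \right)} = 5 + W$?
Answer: $2 \sqrt{17} \approx 8.2462$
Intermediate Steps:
$\sqrt{z{\left(21 \right)} + 7 \left(-1 + \left(\left(5 - 3\right) + 5\right)\right)} = \sqrt{\left(5 + 21\right) + 7 \left(-1 + \left(\left(5 - 3\right) + 5\right)\right)} = \sqrt{26 + 7 \left(-1 + \left(2 + 5\right)\right)} = \sqrt{26 + 7 \left(-1 + 7\right)} = \sqrt{26 + 7 \cdot 6} = \sqrt{26 + 42} = \sqrt{68} = 2 \sqrt{17}$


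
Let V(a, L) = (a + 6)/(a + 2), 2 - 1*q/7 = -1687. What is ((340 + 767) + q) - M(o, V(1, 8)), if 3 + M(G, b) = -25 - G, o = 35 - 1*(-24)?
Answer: 13017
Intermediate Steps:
q = 11823 (q = 14 - 7*(-1687) = 14 + 11809 = 11823)
V(a, L) = (6 + a)/(2 + a)
o = 59 (o = 35 + 24 = 59)
M(G, b) = -28 - G (M(G, b) = -3 + (-25 - G) = -28 - G)
((340 + 767) + q) - M(o, V(1, 8)) = ((340 + 767) + 11823) - (-28 - 1*59) = (1107 + 11823) - (-28 - 59) = 12930 - 1*(-87) = 12930 + 87 = 13017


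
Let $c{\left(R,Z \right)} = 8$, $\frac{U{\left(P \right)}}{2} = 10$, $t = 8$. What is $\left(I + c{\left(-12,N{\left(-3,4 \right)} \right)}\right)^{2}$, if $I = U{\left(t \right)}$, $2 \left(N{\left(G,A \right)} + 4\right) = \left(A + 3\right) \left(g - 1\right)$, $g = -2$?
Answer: $784$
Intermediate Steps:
$N{\left(G,A \right)} = - \frac{17}{2} - \frac{3 A}{2}$ ($N{\left(G,A \right)} = -4 + \frac{\left(A + 3\right) \left(-2 - 1\right)}{2} = -4 + \frac{\left(3 + A\right) \left(-3\right)}{2} = -4 + \frac{-9 - 3 A}{2} = -4 - \left(\frac{9}{2} + \frac{3 A}{2}\right) = - \frac{17}{2} - \frac{3 A}{2}$)
$U{\left(P \right)} = 20$ ($U{\left(P \right)} = 2 \cdot 10 = 20$)
$I = 20$
$\left(I + c{\left(-12,N{\left(-3,4 \right)} \right)}\right)^{2} = \left(20 + 8\right)^{2} = 28^{2} = 784$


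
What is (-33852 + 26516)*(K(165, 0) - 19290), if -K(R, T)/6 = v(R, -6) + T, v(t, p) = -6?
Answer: 141247344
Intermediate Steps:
K(R, T) = 36 - 6*T (K(R, T) = -6*(-6 + T) = 36 - 6*T)
(-33852 + 26516)*(K(165, 0) - 19290) = (-33852 + 26516)*((36 - 6*0) - 19290) = -7336*((36 + 0) - 19290) = -7336*(36 - 19290) = -7336*(-19254) = 141247344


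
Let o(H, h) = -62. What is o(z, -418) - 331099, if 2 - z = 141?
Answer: -331161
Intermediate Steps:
z = -139 (z = 2 - 1*141 = 2 - 141 = -139)
o(z, -418) - 331099 = -62 - 331099 = -331161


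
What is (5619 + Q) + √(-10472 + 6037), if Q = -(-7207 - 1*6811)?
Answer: 19637 + I*√4435 ≈ 19637.0 + 66.596*I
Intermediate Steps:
Q = 14018 (Q = -(-7207 - 6811) = -1*(-14018) = 14018)
(5619 + Q) + √(-10472 + 6037) = (5619 + 14018) + √(-10472 + 6037) = 19637 + √(-4435) = 19637 + I*√4435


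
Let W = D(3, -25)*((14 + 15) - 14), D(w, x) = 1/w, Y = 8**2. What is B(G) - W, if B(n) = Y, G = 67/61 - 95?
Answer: 59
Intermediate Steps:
G = -5728/61 (G = 67*(1/61) - 95 = 67/61 - 95 = -5728/61 ≈ -93.902)
Y = 64
B(n) = 64
W = 5 (W = ((14 + 15) - 14)/3 = (29 - 14)/3 = (1/3)*15 = 5)
B(G) - W = 64 - 1*5 = 64 - 5 = 59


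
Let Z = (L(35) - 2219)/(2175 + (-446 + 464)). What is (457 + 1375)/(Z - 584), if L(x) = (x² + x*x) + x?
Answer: -2008788/640223 ≈ -3.1376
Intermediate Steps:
L(x) = x + 2*x² (L(x) = (x² + x²) + x = 2*x² + x = x + 2*x²)
Z = 266/2193 (Z = (35*(1 + 2*35) - 2219)/(2175 + (-446 + 464)) = (35*(1 + 70) - 2219)/(2175 + 18) = (35*71 - 2219)/2193 = (2485 - 2219)*(1/2193) = 266*(1/2193) = 266/2193 ≈ 0.12129)
(457 + 1375)/(Z - 584) = (457 + 1375)/(266/2193 - 584) = 1832/(-1280446/2193) = 1832*(-2193/1280446) = -2008788/640223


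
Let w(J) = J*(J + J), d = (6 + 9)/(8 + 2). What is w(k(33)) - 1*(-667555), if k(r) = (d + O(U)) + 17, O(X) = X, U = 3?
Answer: 1336959/2 ≈ 6.6848e+5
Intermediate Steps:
d = 3/2 (d = 15/10 = 15*(⅒) = 3/2 ≈ 1.5000)
k(r) = 43/2 (k(r) = (3/2 + 3) + 17 = 9/2 + 17 = 43/2)
w(J) = 2*J² (w(J) = J*(2*J) = 2*J²)
w(k(33)) - 1*(-667555) = 2*(43/2)² - 1*(-667555) = 2*(1849/4) + 667555 = 1849/2 + 667555 = 1336959/2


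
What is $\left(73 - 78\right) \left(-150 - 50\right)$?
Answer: $1000$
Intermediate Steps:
$\left(73 - 78\right) \left(-150 - 50\right) = \left(-5\right) \left(-200\right) = 1000$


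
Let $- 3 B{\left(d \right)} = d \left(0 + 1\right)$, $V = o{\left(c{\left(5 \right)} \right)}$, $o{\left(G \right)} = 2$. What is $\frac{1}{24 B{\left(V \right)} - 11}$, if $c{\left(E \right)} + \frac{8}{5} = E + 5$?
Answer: $- \frac{1}{27} \approx -0.037037$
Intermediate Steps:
$c{\left(E \right)} = \frac{17}{5} + E$ ($c{\left(E \right)} = - \frac{8}{5} + \left(E + 5\right) = - \frac{8}{5} + \left(5 + E\right) = \frac{17}{5} + E$)
$V = 2$
$B{\left(d \right)} = - \frac{d}{3}$ ($B{\left(d \right)} = - \frac{d \left(0 + 1\right)}{3} = - \frac{d 1}{3} = - \frac{d}{3}$)
$\frac{1}{24 B{\left(V \right)} - 11} = \frac{1}{24 \left(\left(- \frac{1}{3}\right) 2\right) - 11} = \frac{1}{24 \left(- \frac{2}{3}\right) - 11} = \frac{1}{-16 - 11} = \frac{1}{-27} = - \frac{1}{27}$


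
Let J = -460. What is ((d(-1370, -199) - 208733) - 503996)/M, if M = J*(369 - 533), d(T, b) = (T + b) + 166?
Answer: -178533/18860 ≈ -9.4662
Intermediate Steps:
d(T, b) = 166 + T + b
M = 75440 (M = -460*(369 - 533) = -460*(-164) = 75440)
((d(-1370, -199) - 208733) - 503996)/M = (((166 - 1370 - 199) - 208733) - 503996)/75440 = ((-1403 - 208733) - 503996)*(1/75440) = (-210136 - 503996)*(1/75440) = -714132*1/75440 = -178533/18860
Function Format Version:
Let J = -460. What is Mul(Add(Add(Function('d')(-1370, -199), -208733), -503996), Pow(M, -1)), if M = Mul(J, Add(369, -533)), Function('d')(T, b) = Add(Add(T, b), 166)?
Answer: Rational(-178533, 18860) ≈ -9.4662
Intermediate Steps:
Function('d')(T, b) = Add(166, T, b)
M = 75440 (M = Mul(-460, Add(369, -533)) = Mul(-460, -164) = 75440)
Mul(Add(Add(Function('d')(-1370, -199), -208733), -503996), Pow(M, -1)) = Mul(Add(Add(Add(166, -1370, -199), -208733), -503996), Pow(75440, -1)) = Mul(Add(Add(-1403, -208733), -503996), Rational(1, 75440)) = Mul(Add(-210136, -503996), Rational(1, 75440)) = Mul(-714132, Rational(1, 75440)) = Rational(-178533, 18860)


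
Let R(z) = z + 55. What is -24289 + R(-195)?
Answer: -24429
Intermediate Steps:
R(z) = 55 + z
-24289 + R(-195) = -24289 + (55 - 195) = -24289 - 140 = -24429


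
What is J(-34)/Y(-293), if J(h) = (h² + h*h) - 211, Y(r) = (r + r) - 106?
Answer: -2101/692 ≈ -3.0361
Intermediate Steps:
Y(r) = -106 + 2*r (Y(r) = 2*r - 106 = -106 + 2*r)
J(h) = -211 + 2*h² (J(h) = (h² + h²) - 211 = 2*h² - 211 = -211 + 2*h²)
J(-34)/Y(-293) = (-211 + 2*(-34)²)/(-106 + 2*(-293)) = (-211 + 2*1156)/(-106 - 586) = (-211 + 2312)/(-692) = 2101*(-1/692) = -2101/692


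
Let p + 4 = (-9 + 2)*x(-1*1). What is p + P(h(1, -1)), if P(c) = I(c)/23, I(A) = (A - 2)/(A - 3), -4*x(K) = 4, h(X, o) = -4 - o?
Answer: 419/138 ≈ 3.0362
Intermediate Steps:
x(K) = -1 (x(K) = -¼*4 = -1)
I(A) = (-2 + A)/(-3 + A)
P(c) = (-2 + c)/(23*(-3 + c)) (P(c) = ((-2 + c)/(-3 + c))/23 = ((-2 + c)/(-3 + c))*(1/23) = (-2 + c)/(23*(-3 + c)))
p = 3 (p = -4 + (-9 + 2)*(-1) = -4 - 7*(-1) = -4 + 7 = 3)
p + P(h(1, -1)) = 3 + (-2 + (-4 - 1*(-1)))/(23*(-3 + (-4 - 1*(-1)))) = 3 + (-2 + (-4 + 1))/(23*(-3 + (-4 + 1))) = 3 + (-2 - 3)/(23*(-3 - 3)) = 3 + (1/23)*(-5)/(-6) = 3 + (1/23)*(-⅙)*(-5) = 3 + 5/138 = 419/138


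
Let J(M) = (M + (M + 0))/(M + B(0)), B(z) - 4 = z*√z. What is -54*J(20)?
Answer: -90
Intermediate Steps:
B(z) = 4 + z^(3/2) (B(z) = 4 + z*√z = 4 + z^(3/2))
J(M) = 2*M/(4 + M) (J(M) = (M + (M + 0))/(M + (4 + 0^(3/2))) = (M + M)/(M + (4 + 0)) = (2*M)/(M + 4) = (2*M)/(4 + M) = 2*M/(4 + M))
-54*J(20) = -108*20/(4 + 20) = -108*20/24 = -54*5/3 = -90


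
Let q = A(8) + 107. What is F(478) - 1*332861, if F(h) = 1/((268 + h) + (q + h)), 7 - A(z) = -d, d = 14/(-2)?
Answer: -443037990/1331 ≈ -3.3286e+5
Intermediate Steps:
d = -7 (d = 14*(-1/2) = -7)
A(z) = 0 (A(z) = 7 - (-1)*(-7) = 7 - 1*7 = 7 - 7 = 0)
q = 107 (q = 0 + 107 = 107)
F(h) = 1/(375 + 2*h) (F(h) = 1/((268 + h) + (107 + h)) = 1/(375 + 2*h))
F(478) - 1*332861 = 1/(375 + 2*478) - 1*332861 = 1/(375 + 956) - 332861 = 1/1331 - 332861 = -443037990/1331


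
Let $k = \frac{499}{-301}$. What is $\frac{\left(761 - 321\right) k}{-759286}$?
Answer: $\frac{9980}{10388413} \approx 0.00096069$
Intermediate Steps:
$k = - \frac{499}{301}$ ($k = 499 \left(- \frac{1}{301}\right) = - \frac{499}{301} \approx -1.6578$)
$\frac{\left(761 - 321\right) k}{-759286} = \frac{\left(761 - 321\right) \left(- \frac{499}{301}\right)}{-759286} = 440 \left(- \frac{499}{301}\right) \left(- \frac{1}{759286}\right) = \left(- \frac{219560}{301}\right) \left(- \frac{1}{759286}\right) = \frac{9980}{10388413}$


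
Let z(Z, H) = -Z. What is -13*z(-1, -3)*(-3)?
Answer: 39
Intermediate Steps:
-13*z(-1, -3)*(-3) = -(-13)*(-1)*(-3) = -13*1*(-3) = -13*(-3) = 39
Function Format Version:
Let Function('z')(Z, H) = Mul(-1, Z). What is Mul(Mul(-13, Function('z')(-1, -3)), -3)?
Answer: 39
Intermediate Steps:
Mul(Mul(-13, Function('z')(-1, -3)), -3) = Mul(Mul(-13, Mul(-1, -1)), -3) = Mul(Mul(-13, 1), -3) = Mul(-13, -3) = 39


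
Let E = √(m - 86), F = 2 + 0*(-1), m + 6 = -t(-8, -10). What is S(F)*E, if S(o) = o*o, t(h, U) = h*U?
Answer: 8*I*√43 ≈ 52.46*I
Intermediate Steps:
t(h, U) = U*h
m = -86 (m = -6 - (-10)*(-8) = -6 - 1*80 = -6 - 80 = -86)
F = 2 (F = 2 + 0 = 2)
S(o) = o²
E = 2*I*√43 (E = √(-86 - 86) = √(-172) = 2*I*√43 ≈ 13.115*I)
S(F)*E = 2²*(2*I*√43) = 4*(2*I*√43) = 8*I*√43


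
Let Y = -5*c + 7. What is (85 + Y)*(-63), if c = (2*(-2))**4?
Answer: 74844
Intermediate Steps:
c = 256 (c = (-4)**4 = 256)
Y = -1273 (Y = -5*256 + 7 = -1280 + 7 = -1273)
(85 + Y)*(-63) = (85 - 1273)*(-63) = -1188*(-63) = 74844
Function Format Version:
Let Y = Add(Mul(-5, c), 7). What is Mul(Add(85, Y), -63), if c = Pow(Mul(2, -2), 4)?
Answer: 74844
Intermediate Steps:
c = 256 (c = Pow(-4, 4) = 256)
Y = -1273 (Y = Add(Mul(-5, 256), 7) = Add(-1280, 7) = -1273)
Mul(Add(85, Y), -63) = Mul(Add(85, -1273), -63) = Mul(-1188, -63) = 74844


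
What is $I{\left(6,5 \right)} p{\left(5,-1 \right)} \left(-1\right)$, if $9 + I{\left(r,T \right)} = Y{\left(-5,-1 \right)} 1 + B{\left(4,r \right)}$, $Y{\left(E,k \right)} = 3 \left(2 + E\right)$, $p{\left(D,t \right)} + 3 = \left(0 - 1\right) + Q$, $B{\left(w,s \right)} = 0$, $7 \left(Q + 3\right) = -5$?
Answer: $- \frac{972}{7} \approx -138.86$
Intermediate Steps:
$Q = - \frac{26}{7}$ ($Q = -3 + \frac{1}{7} \left(-5\right) = -3 - \frac{5}{7} = - \frac{26}{7} \approx -3.7143$)
$p{\left(D,t \right)} = - \frac{54}{7}$ ($p{\left(D,t \right)} = -3 + \left(\left(0 - 1\right) - \frac{26}{7}\right) = -3 - \frac{33}{7} = - \frac{54}{7}$)
$Y{\left(E,k \right)} = 6 + 3 E$
$I{\left(r,T \right)} = -18$ ($I{\left(r,T \right)} = -9 + \left(\left(6 + 3 \left(-5\right)\right) 1 + 0\right) = -9 + \left(\left(6 - 15\right) 1 + 0\right) = -9 + \left(\left(-9\right) 1 + 0\right) = -9 + \left(-9 + 0\right) = -9 - 9 = -18$)
$I{\left(6,5 \right)} p{\left(5,-1 \right)} \left(-1\right) = \left(-18\right) \left(- \frac{54}{7}\right) \left(-1\right) = \frac{972}{7} \left(-1\right) = - \frac{972}{7}$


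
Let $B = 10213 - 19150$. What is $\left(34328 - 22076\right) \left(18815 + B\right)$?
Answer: $121025256$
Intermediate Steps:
$B = -8937$ ($B = 10213 - 19150 = -8937$)
$\left(34328 - 22076\right) \left(18815 + B\right) = \left(34328 - 22076\right) \left(18815 - 8937\right) = 12252 \cdot 9878 = 121025256$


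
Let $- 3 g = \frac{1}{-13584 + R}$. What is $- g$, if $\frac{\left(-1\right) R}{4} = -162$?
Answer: $- \frac{1}{38808} \approx -2.5768 \cdot 10^{-5}$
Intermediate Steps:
$R = 648$ ($R = \left(-4\right) \left(-162\right) = 648$)
$g = \frac{1}{38808}$ ($g = - \frac{1}{3 \left(-13584 + 648\right)} = - \frac{1}{3 \left(-12936\right)} = \left(- \frac{1}{3}\right) \left(- \frac{1}{12936}\right) = \frac{1}{38808} \approx 2.5768 \cdot 10^{-5}$)
$- g = \left(-1\right) \frac{1}{38808} = - \frac{1}{38808}$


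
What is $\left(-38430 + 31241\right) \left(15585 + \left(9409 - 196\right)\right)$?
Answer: $-178272822$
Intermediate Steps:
$\left(-38430 + 31241\right) \left(15585 + \left(9409 - 196\right)\right) = - 7189 \left(15585 + 9213\right) = \left(-7189\right) 24798 = -178272822$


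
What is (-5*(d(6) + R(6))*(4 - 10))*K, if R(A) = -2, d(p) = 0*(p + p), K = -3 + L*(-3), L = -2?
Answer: -180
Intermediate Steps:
K = 3 (K = -3 - 2*(-3) = -3 + 6 = 3)
d(p) = 0 (d(p) = 0*(2*p) = 0)
(-5*(d(6) + R(6))*(4 - 10))*K = -5*(0 - 2)*(4 - 10)*3 = -(-10)*(-6)*3 = -5*12*3 = -60*3 = -180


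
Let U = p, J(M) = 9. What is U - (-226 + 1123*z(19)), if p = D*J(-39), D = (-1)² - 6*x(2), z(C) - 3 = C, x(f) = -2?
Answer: -24363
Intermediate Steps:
z(C) = 3 + C
D = 13 (D = (-1)² - 6*(-2) = 1 + 12 = 13)
p = 117 (p = 13*9 = 117)
U = 117
U - (-226 + 1123*z(19)) = 117 - (-226 + 1123*(3 + 19)) = 117 - (-226 + 1123*22) = 117 - (-226 + 24706) = 117 - 1*24480 = 117 - 24480 = -24363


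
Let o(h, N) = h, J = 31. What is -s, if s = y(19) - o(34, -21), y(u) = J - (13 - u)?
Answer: -3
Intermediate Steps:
y(u) = 18 + u (y(u) = 31 - (13 - u) = 31 + (-13 + u) = 18 + u)
s = 3 (s = (18 + 19) - 1*34 = 37 - 34 = 3)
-s = -1*3 = -3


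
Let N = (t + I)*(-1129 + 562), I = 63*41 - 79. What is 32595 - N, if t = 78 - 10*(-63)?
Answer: 1853799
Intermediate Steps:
t = 708 (t = 78 + 630 = 708)
I = 2504 (I = 2583 - 79 = 2504)
N = -1821204 (N = (708 + 2504)*(-1129 + 562) = 3212*(-567) = -1821204)
32595 - N = 32595 - 1*(-1821204) = 32595 + 1821204 = 1853799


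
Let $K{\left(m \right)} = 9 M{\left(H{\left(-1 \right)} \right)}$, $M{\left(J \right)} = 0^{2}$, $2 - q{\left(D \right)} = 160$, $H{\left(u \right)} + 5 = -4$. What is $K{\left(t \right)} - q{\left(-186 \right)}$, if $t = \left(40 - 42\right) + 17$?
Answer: $158$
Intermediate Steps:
$H{\left(u \right)} = -9$ ($H{\left(u \right)} = -5 - 4 = -9$)
$q{\left(D \right)} = -158$ ($q{\left(D \right)} = 2 - 160 = -158$)
$t = 15$ ($t = \left(40 - 42\right) + 17 = -2 + 17 = 15$)
$M{\left(J \right)} = 0$
$K{\left(m \right)} = 0$ ($K{\left(m \right)} = 9 \cdot 0 = 0$)
$K{\left(t \right)} - q{\left(-186 \right)} = 0 - -158 = 0 + 158 = 158$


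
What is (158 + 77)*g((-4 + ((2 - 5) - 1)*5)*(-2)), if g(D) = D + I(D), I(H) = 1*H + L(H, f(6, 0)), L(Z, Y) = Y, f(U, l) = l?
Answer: 22560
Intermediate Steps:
I(H) = H (I(H) = 1*H + 0 = H + 0 = H)
g(D) = 2*D (g(D) = D + D = 2*D)
(158 + 77)*g((-4 + ((2 - 5) - 1)*5)*(-2)) = (158 + 77)*(2*((-4 + ((2 - 5) - 1)*5)*(-2))) = 235*(2*((-4 + (-3 - 1)*5)*(-2))) = 235*(2*((-4 - 4*5)*(-2))) = 235*(2*((-4 - 20)*(-2))) = 235*(2*(-24*(-2))) = 235*(2*48) = 235*96 = 22560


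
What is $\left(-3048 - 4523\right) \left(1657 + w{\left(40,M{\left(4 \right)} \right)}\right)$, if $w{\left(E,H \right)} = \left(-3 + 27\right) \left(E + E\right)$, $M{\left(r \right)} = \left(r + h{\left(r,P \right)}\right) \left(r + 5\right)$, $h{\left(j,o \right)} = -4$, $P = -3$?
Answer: $-27081467$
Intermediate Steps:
$M{\left(r \right)} = \left(-4 + r\right) \left(5 + r\right)$ ($M{\left(r \right)} = \left(r - 4\right) \left(r + 5\right) = \left(-4 + r\right) \left(5 + r\right)$)
$w{\left(E,H \right)} = 48 E$ ($w{\left(E,H \right)} = 24 \cdot 2 E = 48 E$)
$\left(-3048 - 4523\right) \left(1657 + w{\left(40,M{\left(4 \right)} \right)}\right) = \left(-3048 - 4523\right) \left(1657 + 48 \cdot 40\right) = - 7571 \left(1657 + 1920\right) = \left(-7571\right) 3577 = -27081467$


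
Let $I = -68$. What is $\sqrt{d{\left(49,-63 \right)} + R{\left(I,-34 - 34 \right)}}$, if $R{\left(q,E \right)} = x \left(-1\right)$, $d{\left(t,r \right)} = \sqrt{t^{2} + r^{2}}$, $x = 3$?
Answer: $\sqrt{-3 + 7 \sqrt{130}} \approx 8.7643$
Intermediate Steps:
$d{\left(t,r \right)} = \sqrt{r^{2} + t^{2}}$
$R{\left(q,E \right)} = -3$ ($R{\left(q,E \right)} = 3 \left(-1\right) = -3$)
$\sqrt{d{\left(49,-63 \right)} + R{\left(I,-34 - 34 \right)}} = \sqrt{\sqrt{\left(-63\right)^{2} + 49^{2}} - 3} = \sqrt{\sqrt{3969 + 2401} - 3} = \sqrt{\sqrt{6370} - 3} = \sqrt{7 \sqrt{130} - 3} = \sqrt{-3 + 7 \sqrt{130}}$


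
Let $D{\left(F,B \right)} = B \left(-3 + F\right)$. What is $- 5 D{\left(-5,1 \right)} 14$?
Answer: $560$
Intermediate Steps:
$- 5 D{\left(-5,1 \right)} 14 = - 5 \cdot 1 \left(-3 - 5\right) 14 = - 5 \cdot 1 \left(-8\right) 14 = \left(-5\right) \left(-8\right) 14 = 40 \cdot 14 = 560$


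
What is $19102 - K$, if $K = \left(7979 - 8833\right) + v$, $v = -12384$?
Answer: $32340$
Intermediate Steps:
$K = -13238$ ($K = \left(7979 - 8833\right) - 12384 = -854 - 12384 = -13238$)
$19102 - K = 19102 - -13238 = 19102 + 13238 = 32340$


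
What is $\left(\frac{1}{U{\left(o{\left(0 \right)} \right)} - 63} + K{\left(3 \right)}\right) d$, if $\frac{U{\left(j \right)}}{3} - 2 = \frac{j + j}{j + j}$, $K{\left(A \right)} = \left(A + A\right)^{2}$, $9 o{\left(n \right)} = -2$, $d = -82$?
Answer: $- \frac{79663}{27} \approx -2950.5$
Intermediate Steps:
$o{\left(n \right)} = - \frac{2}{9}$ ($o{\left(n \right)} = \frac{1}{9} \left(-2\right) = - \frac{2}{9}$)
$K{\left(A \right)} = 4 A^{2}$ ($K{\left(A \right)} = \left(2 A\right)^{2} = 4 A^{2}$)
$U{\left(j \right)} = 9$ ($U{\left(j \right)} = 6 + 3 \frac{j + j}{j + j} = 6 + 3 \frac{2 j}{2 j} = 6 + 3 \cdot 2 j \frac{1}{2 j} = 6 + 3 \cdot 1 = 6 + 3 = 9$)
$\left(\frac{1}{U{\left(o{\left(0 \right)} \right)} - 63} + K{\left(3 \right)}\right) d = \left(\frac{1}{9 - 63} + 4 \cdot 3^{2}\right) \left(-82\right) = \left(\frac{1}{-54} + 4 \cdot 9\right) \left(-82\right) = \left(- \frac{1}{54} + 36\right) \left(-82\right) = \frac{1943}{54} \left(-82\right) = - \frac{79663}{27}$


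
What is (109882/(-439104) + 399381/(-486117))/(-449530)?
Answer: 4236764867/1776941469325760 ≈ 2.3843e-6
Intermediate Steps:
(109882/(-439104) + 399381/(-486117))/(-449530) = (109882*(-1/439104) + 399381*(-1/486117))*(-1/449530) = (-54941/219552 - 133127/162039)*(-1/449530) = -4236764867/3952887392*(-1/449530) = 4236764867/1776941469325760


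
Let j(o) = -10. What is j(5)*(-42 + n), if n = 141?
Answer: -990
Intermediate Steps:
j(5)*(-42 + n) = -10*(-42 + 141) = -10*99 = -990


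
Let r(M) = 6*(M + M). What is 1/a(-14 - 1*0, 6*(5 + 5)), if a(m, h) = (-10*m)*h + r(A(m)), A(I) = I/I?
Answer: 1/8412 ≈ 0.00011888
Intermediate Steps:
A(I) = 1
r(M) = 12*M (r(M) = 6*(2*M) = 12*M)
a(m, h) = 12 - 10*h*m (a(m, h) = (-10*m)*h + 12*1 = -10*h*m + 12 = 12 - 10*h*m)
1/a(-14 - 1*0, 6*(5 + 5)) = 1/(12 - 10*6*(5 + 5)*(-14 - 1*0)) = 1/(12 - 10*6*10*(-14 + 0)) = 1/(12 - 10*60*(-14)) = 1/(12 + 8400) = 1/8412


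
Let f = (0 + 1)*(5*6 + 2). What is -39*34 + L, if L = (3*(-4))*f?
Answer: -1710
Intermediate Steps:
f = 32 (f = 1*(30 + 2) = 1*32 = 32)
L = -384 (L = (3*(-4))*32 = -12*32 = -384)
-39*34 + L = -39*34 - 384 = -1326 - 384 = -1710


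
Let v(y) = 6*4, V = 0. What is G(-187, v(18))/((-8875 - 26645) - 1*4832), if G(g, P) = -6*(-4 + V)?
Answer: -3/5044 ≈ -0.00059477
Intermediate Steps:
v(y) = 24
G(g, P) = 24 (G(g, P) = -6*(-4 + 0) = -6*(-4) = 24)
G(-187, v(18))/((-8875 - 26645) - 1*4832) = 24/((-8875 - 26645) - 1*4832) = 24/(-35520 - 4832) = 24/(-40352) = 24*(-1/40352) = -3/5044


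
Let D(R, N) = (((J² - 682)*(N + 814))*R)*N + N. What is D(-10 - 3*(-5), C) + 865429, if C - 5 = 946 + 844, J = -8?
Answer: -14470081726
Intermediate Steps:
C = 1795 (C = 5 + (946 + 844) = 5 + 1790 = 1795)
D(R, N) = N + N*R*(-503052 - 618*N) (D(R, N) = ((((-8)² - 682)*(N + 814))*R)*N + N = (((64 - 682)*(814 + N))*R)*N + N = ((-618*(814 + N))*R)*N + N = ((-503052 - 618*N)*R)*N + N = (R*(-503052 - 618*N))*N + N = N*R*(-503052 - 618*N) + N = N + N*R*(-503052 - 618*N))
D(-10 - 3*(-5), C) + 865429 = 1795*(1 - 503052*(-10 - 3*(-5)) - 618*1795*(-10 - 3*(-5))) + 865429 = 1795*(1 - 503052*(-10 + 15) - 618*1795*(-10 + 15)) + 865429 = 1795*(1 - 503052*5 - 618*1795*5) + 865429 = 1795*(1 - 2515260 - 5546550) + 865429 = 1795*(-8061809) + 865429 = -14470947155 + 865429 = -14470081726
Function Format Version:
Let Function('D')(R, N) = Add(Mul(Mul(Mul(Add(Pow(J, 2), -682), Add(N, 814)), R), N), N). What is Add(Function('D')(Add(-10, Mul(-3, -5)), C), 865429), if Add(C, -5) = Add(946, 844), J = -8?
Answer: -14470081726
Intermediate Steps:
C = 1795 (C = Add(5, Add(946, 844)) = Add(5, 1790) = 1795)
Function('D')(R, N) = Add(N, Mul(N, R, Add(-503052, Mul(-618, N)))) (Function('D')(R, N) = Add(Mul(Mul(Mul(Add(Pow(-8, 2), -682), Add(N, 814)), R), N), N) = Add(Mul(Mul(Mul(Add(64, -682), Add(814, N)), R), N), N) = Add(Mul(Mul(Mul(-618, Add(814, N)), R), N), N) = Add(Mul(Mul(Add(-503052, Mul(-618, N)), R), N), N) = Add(Mul(Mul(R, Add(-503052, Mul(-618, N))), N), N) = Add(Mul(N, R, Add(-503052, Mul(-618, N))), N) = Add(N, Mul(N, R, Add(-503052, Mul(-618, N)))))
Add(Function('D')(Add(-10, Mul(-3, -5)), C), 865429) = Add(Mul(1795, Add(1, Mul(-503052, Add(-10, Mul(-3, -5))), Mul(-618, 1795, Add(-10, Mul(-3, -5))))), 865429) = Add(Mul(1795, Add(1, Mul(-503052, Add(-10, 15)), Mul(-618, 1795, Add(-10, 15)))), 865429) = Add(Mul(1795, Add(1, Mul(-503052, 5), Mul(-618, 1795, 5))), 865429) = Add(Mul(1795, Add(1, -2515260, -5546550)), 865429) = Add(Mul(1795, -8061809), 865429) = Add(-14470947155, 865429) = -14470081726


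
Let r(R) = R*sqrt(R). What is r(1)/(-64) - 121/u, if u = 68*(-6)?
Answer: 917/3264 ≈ 0.28094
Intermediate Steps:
u = -408
r(R) = R**(3/2)
r(1)/(-64) - 121/u = 1**(3/2)/(-64) - 121/(-408) = 1*(-1/64) - 121*(-1/408) = -1/64 + 121/408 = 917/3264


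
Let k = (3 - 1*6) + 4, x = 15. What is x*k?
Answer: 15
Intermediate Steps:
k = 1 (k = (3 - 6) + 4 = -3 + 4 = 1)
x*k = 15*1 = 15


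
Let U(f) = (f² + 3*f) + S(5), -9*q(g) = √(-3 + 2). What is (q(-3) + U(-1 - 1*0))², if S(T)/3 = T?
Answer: (117 - I)²/81 ≈ 168.99 - 2.8889*I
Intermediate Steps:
S(T) = 3*T
q(g) = -I/9 (q(g) = -√(-3 + 2)/9 = -I/9)
U(f) = 15 + f² + 3*f (U(f) = (f² + 3*f) + 3*5 = (f² + 3*f) + 15 = 15 + f² + 3*f)
(q(-3) + U(-1 - 1*0))² = (-I/9 + (15 + (-1 - 1*0)² + 3*(-1 - 1*0)))² = (-I/9 + (15 + (-1 + 0)² + 3*(-1 + 0)))² = (-I/9 + (15 + (-1)² + 3*(-1)))² = (-I/9 + (15 + 1 - 3))² = (-I/9 + 13)² = (13 - I/9)²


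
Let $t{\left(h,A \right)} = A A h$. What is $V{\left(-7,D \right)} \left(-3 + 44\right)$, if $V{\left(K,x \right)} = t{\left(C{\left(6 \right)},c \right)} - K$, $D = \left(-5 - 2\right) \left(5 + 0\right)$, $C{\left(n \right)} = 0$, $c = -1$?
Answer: $287$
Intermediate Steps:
$D = -35$ ($D = \left(-7\right) 5 = -35$)
$t{\left(h,A \right)} = h A^{2}$ ($t{\left(h,A \right)} = A^{2} h = h A^{2}$)
$V{\left(K,x \right)} = - K$ ($V{\left(K,x \right)} = 0 \left(-1\right)^{2} - K = 0 \cdot 1 - K = 0 - K = - K$)
$V{\left(-7,D \right)} \left(-3 + 44\right) = \left(-1\right) \left(-7\right) \left(-3 + 44\right) = 7 \cdot 41 = 287$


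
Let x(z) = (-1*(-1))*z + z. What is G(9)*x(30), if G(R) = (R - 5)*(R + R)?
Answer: 4320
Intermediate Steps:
G(R) = 2*R*(-5 + R) (G(R) = (-5 + R)*(2*R) = 2*R*(-5 + R))
x(z) = 2*z (x(z) = 1*z + z = z + z = 2*z)
G(9)*x(30) = (2*9*(-5 + 9))*(2*30) = (2*9*4)*60 = 72*60 = 4320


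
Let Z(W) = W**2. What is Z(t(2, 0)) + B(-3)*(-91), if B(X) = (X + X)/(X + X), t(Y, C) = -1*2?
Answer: -87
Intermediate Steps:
t(Y, C) = -2
B(X) = 1 (B(X) = (2*X)/((2*X)) = (2*X)*(1/(2*X)) = 1)
Z(t(2, 0)) + B(-3)*(-91) = (-2)**2 + 1*(-91) = 4 - 91 = -87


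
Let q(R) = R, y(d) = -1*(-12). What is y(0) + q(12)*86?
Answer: 1044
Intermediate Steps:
y(d) = 12
y(0) + q(12)*86 = 12 + 12*86 = 12 + 1032 = 1044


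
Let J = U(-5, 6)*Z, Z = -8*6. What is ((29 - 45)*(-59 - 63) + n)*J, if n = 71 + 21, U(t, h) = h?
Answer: -588672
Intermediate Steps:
Z = -48
J = -288 (J = 6*(-48) = -288)
n = 92
((29 - 45)*(-59 - 63) + n)*J = ((29 - 45)*(-59 - 63) + 92)*(-288) = (-16*(-122) + 92)*(-288) = (1952 + 92)*(-288) = 2044*(-288) = -588672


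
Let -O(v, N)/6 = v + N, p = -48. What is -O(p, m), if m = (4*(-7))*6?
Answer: -1296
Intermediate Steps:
m = -168 (m = -28*6 = -168)
O(v, N) = -6*N - 6*v (O(v, N) = -6*(v + N) = -6*(N + v) = -6*N - 6*v)
-O(p, m) = -(-6*(-168) - 6*(-48)) = -(1008 + 288) = -1*1296 = -1296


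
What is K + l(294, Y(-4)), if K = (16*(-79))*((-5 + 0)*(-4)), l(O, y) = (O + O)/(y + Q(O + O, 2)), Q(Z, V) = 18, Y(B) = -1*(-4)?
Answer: -277786/11 ≈ -25253.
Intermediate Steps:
Y(B) = 4
l(O, y) = 2*O/(18 + y) (l(O, y) = (O + O)/(y + 18) = (2*O)/(18 + y) = 2*O/(18 + y))
K = -25280 (K = -(-6320)*(-4) = -1264*20 = -25280)
K + l(294, Y(-4)) = -25280 + 2*294/(18 + 4) = -25280 + 2*294/22 = -25280 + 2*294*(1/22) = -25280 + 294/11 = -277786/11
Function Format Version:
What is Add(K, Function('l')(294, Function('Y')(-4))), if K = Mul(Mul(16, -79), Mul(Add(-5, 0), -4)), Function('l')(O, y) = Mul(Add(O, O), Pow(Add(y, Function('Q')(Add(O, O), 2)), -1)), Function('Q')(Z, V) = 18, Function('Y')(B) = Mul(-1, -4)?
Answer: Rational(-277786, 11) ≈ -25253.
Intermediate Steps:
Function('Y')(B) = 4
Function('l')(O, y) = Mul(2, O, Pow(Add(18, y), -1)) (Function('l')(O, y) = Mul(Add(O, O), Pow(Add(y, 18), -1)) = Mul(Mul(2, O), Pow(Add(18, y), -1)) = Mul(2, O, Pow(Add(18, y), -1)))
K = -25280 (K = Mul(-1264, Mul(-5, -4)) = Mul(-1264, 20) = -25280)
Add(K, Function('l')(294, Function('Y')(-4))) = Add(-25280, Mul(2, 294, Pow(Add(18, 4), -1))) = Add(-25280, Mul(2, 294, Pow(22, -1))) = Add(-25280, Mul(2, 294, Rational(1, 22))) = Add(-25280, Rational(294, 11)) = Rational(-277786, 11)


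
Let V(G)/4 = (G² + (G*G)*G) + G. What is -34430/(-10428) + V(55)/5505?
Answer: 21993467/173958 ≈ 126.43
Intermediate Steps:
V(G) = 4*G + 4*G² + 4*G³ (V(G) = 4*((G² + (G*G)*G) + G) = 4*((G² + G²*G) + G) = 4*((G² + G³) + G) = 4*(G + G² + G³) = 4*G + 4*G² + 4*G³)
-34430/(-10428) + V(55)/5505 = -34430/(-10428) + (4*55*(1 + 55 + 55²))/5505 = -34430*(-1/10428) + (4*55*(1 + 55 + 3025))*(1/5505) = 1565/474 + (4*55*3081)*(1/5505) = 1565/474 + 677820*(1/5505) = 1565/474 + 45188/367 = 21993467/173958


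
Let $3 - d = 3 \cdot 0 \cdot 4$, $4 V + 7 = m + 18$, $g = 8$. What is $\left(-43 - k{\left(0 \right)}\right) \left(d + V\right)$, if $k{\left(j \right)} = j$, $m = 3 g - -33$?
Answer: $-860$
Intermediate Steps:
$m = 57$ ($m = 3 \cdot 8 - -33 = 24 + 33 = 57$)
$V = 17$ ($V = - \frac{7}{4} + \frac{57 + 18}{4} = - \frac{7}{4} + \frac{1}{4} \cdot 75 = - \frac{7}{4} + \frac{75}{4} = 17$)
$d = 3$ ($d = 3 - 3 \cdot 0 \cdot 4 = 3 - 0 \cdot 4 = 3 - 0 = 3 + 0 = 3$)
$\left(-43 - k{\left(0 \right)}\right) \left(d + V\right) = \left(-43 - 0\right) \left(3 + 17\right) = \left(-43 + 0\right) 20 = \left(-43\right) 20 = -860$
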